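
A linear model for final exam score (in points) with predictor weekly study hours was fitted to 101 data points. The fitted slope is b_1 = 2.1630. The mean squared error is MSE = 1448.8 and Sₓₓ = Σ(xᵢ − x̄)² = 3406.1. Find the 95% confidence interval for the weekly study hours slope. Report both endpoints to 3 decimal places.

SE(b_1) = √(MSE/Sₓₓ) = √(1448.8/3406.1) = 0.652192.
df = n − 2 = 99.
t* = t_{0.025, 99} = 1.984217.
Margin = t* × SE = 1.984217 × 0.652192 = 1.29409.
CI: 2.1630 ± 1.29409 → (0.869, 3.457).
With 95% confidence, each one-unit increase in weekly study hours is associated with a change of between 0.869 and 3.457 points in final exam score.

(0.869, 3.457)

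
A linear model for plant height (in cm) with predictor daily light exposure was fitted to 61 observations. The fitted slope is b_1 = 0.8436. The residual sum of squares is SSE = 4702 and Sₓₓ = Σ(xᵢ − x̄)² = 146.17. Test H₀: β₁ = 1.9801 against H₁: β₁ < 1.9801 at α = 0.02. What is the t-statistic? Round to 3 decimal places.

MSE = SSE/(n − 2) = 4702/59 = 79.6949.
SE(b_1) = √(MSE/Sₓₓ) = √(79.6949/146.17) = 0.738391.
t = (0.8436 − 1.9801) / 0.738391 = -1.539.
df = n − 2 = 59.
One-sided p ≈ 0.0646, which is ≥ 0.02, so fail to reject H₀.
The data do not give significant evidence that the true slope on daily light exposure is below 1.9801 cm per unit.

t = -1.539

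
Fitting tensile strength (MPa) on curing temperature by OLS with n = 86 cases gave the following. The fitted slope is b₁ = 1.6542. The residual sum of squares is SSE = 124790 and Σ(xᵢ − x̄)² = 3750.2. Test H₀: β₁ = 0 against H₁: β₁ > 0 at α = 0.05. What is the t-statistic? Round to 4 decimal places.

t = 2.6282

MSE = SSE/(n − 2) = 124790/84 = 1485.6.
SE(b₁) = √(MSE/Sₓₓ) = √(1485.6/3750.2) = 0.629395.
t = 1.6542 / 0.629395 = 2.6282.
df = n − 2 = 84.
One-sided p ≈ 0.0051, which is < 0.05, so reject H₀.
There is evidence that the true slope on curing temperature is positive.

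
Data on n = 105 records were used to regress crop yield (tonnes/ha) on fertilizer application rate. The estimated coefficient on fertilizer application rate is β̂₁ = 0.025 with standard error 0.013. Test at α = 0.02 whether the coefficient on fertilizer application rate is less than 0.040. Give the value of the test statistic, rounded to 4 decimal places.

H₀: β₁ = 0.040 vs H₁: β₁ < 0.040.
t = (β̂₁ − β₁⁰)/SE = (0.025 − 0.040) / 0.013 = -1.1538.
df = n − 2 = 105 − 2 = 103.
One-sided p ≈ 0.1256, which is ≥ 0.02, so fail to reject H₀.
The data do not give significant evidence that the true slope on fertilizer application rate is below 0.040 tonnes/ha per unit.

t = -1.1538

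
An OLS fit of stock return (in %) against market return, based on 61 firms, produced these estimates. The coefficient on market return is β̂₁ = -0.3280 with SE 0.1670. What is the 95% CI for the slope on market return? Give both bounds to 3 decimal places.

(-0.662, 0.006)

df = n − 2 = 61 − 2 = 59.
t* = t_{0.025, 59} = 2.000995.
Margin = t* × SE = 2.000995 × 0.1670 = 0.33417.
CI: -0.3280 ± 0.33417 → (-0.662, 0.006).
With 95% confidence, each one-unit increase in market return is associated with a change of between -0.662 and 0.006 % in stock return.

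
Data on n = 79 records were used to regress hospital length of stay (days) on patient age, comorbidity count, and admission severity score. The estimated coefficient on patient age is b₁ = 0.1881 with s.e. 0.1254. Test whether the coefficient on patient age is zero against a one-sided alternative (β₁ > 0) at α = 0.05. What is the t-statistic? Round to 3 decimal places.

H₀: β₁ = 0 vs H₁: β₁ > 0.
t = (b₁ − β₁⁰)/SE = 0.1881 / 0.1254 = 1.500.
df = n − k − 1 = 79 − 3 − 1 = 75.
One-sided p ≈ 0.0689, which is ≥ 0.05, so fail to reject H₀.
The data do not give significant evidence that the true slope on patient age is positive, holding the other predictors fixed.

t = 1.500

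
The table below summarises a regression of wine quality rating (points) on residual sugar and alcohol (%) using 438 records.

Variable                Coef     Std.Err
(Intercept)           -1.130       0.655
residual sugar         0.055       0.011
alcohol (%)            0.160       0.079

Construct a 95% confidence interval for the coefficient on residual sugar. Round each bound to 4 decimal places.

(0.0334, 0.0766)

Read off: b = 0.055, SE = 0.011 for residual sugar.
df = n − k − 1 = 438 − 2 − 1 = 435.
t* = t_{0.025, 435} = 1.965432.
Margin = t* × SE = 1.965432 × 0.011 = 0.021620.
CI: 0.055 ± 0.021620 → (0.0334, 0.0766).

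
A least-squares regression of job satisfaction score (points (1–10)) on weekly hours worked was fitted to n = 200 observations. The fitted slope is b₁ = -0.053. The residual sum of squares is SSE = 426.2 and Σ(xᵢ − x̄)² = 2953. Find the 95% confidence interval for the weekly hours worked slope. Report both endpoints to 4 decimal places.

(-0.1062, 0.0002)

MSE = SSE/(n − 2) = 426.2/198 = 2.15253.
SE(b₁) = √(MSE/Sₓₓ) = √(2.15253/2953) = 0.0269987.
df = n − 2 = 198.
t* = t_{0.025, 198} = 1.972017.
Margin = t* × SE = 1.972017 × 0.0269987 = 0.053242.
CI: -0.053 ± 0.053242 → (-0.1062, 0.0002).
With 95% confidence, each one-unit increase in weekly hours worked is associated with a change of between -0.1062 and 0.0002 points (1–10) in job satisfaction score.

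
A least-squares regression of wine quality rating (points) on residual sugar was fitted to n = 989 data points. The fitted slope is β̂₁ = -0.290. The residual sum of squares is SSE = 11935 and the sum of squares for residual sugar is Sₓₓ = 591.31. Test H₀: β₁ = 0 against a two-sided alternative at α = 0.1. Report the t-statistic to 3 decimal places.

t = -2.028

MSE = SSE/(n − 2) = 11935/987 = 12.0922.
SE(β̂₁) = √(MSE/Sₓₓ) = √(12.0922/591.31) = 0.143003.
t = -0.290 / 0.143003 = -2.028.
df = n − 2 = 987.
Two-sided p ≈ 0.0428, which is < 0.1, so reject H₀.
There is evidence that residual sugar is associated with wine quality rating.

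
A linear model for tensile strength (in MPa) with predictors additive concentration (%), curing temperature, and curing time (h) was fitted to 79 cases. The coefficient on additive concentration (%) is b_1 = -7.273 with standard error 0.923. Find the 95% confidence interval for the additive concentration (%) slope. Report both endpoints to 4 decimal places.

df = n − k − 1 = 79 − 3 − 1 = 75.
t* = t_{0.025, 75} = 1.992102.
Margin = t* × SE = 1.992102 × 0.923 = 1.838710.
CI: -7.273 ± 1.838710 → (-9.1117, -5.4343).
With 95% confidence, each one-unit increase in additive concentration (%) is associated with a change of between -9.1117 and -5.4343 MPa in tensile strength, holding the other predictors fixed.

(-9.1117, -5.4343)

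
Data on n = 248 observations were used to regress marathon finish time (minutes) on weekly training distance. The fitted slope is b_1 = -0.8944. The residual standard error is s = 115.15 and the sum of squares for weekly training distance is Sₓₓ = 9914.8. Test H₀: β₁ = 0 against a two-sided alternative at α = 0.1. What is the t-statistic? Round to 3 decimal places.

SE(b_1) = s/√Sₓₓ = 115.15/√9914.8 = 1.15644.
t = -0.8944 / 1.15644 = -0.773.
df = n − 2 = 246.
Two-sided p ≈ 0.4400, which is ≥ 0.1, so fail to reject H₀.
The data do not give significant evidence of an association between weekly training distance and marathon finish time.

t = -0.773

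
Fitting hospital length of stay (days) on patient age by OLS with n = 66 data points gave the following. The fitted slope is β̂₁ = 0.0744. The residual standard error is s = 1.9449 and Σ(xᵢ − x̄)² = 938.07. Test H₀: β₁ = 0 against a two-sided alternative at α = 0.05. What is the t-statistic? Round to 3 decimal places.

t = 1.172

SE(β̂₁) = s/√Sₓₓ = 1.9449/√938.07 = 0.0635009.
t = 0.0744 / 0.0635009 = 1.172.
df = n − 2 = 64.
Two-sided p ≈ 0.2457, which is ≥ 0.05, so fail to reject H₀.
The data do not give significant evidence of an association between patient age and hospital length of stay.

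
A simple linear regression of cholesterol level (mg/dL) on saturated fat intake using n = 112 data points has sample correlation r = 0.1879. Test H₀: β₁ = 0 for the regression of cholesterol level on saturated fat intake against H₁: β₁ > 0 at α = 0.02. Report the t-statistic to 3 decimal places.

t = r·√(n − 2)/√(1 − r²) = 0.1879·√110/√0.964694 = 2.006.
df = n − 2 = 110.
One-sided p ≈ 0.0236, which is ≥ 0.02, so fail to reject H₀.
The data do not give significant evidence of a linear association between saturated fat intake and cholesterol level.

t = 2.006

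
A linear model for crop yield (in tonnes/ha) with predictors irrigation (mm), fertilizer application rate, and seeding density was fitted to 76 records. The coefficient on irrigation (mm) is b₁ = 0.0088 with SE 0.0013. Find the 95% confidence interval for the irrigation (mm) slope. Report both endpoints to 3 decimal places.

(0.006, 0.011)

df = n − k − 1 = 76 − 3 − 1 = 72.
t* = t_{0.025, 72} = 1.993464.
Margin = t* × SE = 1.993464 × 0.0013 = 0.00259.
CI: 0.0088 ± 0.00259 → (0.006, 0.011).
With 95% confidence, each one-unit increase in irrigation (mm) is associated with a change of between 0.006 and 0.011 tonnes/ha in crop yield, holding the other predictors fixed.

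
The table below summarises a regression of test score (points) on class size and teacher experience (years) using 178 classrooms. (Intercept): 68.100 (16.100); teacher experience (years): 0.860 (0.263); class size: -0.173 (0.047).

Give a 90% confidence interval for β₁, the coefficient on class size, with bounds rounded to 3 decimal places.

Read off: b = -0.173, SE = 0.047 for class size.
df = n − k − 1 = 178 − 2 − 1 = 175.
t* = t_{0.05, 175} = 1.653607.
Margin = t* × SE = 1.653607 × 0.047 = 0.07772.
CI: -0.173 ± 0.07772 → (-0.251, -0.095).

(-0.251, -0.095)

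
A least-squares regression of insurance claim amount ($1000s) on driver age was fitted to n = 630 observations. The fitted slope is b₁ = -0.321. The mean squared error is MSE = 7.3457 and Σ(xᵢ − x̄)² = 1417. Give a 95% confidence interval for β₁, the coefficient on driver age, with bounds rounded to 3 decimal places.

SE(b₁) = √(MSE/Sₓₓ) = √(7.3457/1417) = 0.0719999.
df = n − 2 = 628.
t* = t_{0.025, 628} = 1.963749.
Margin = t* × SE = 1.963749 × 0.0719999 = 0.14139.
CI: -0.321 ± 0.14139 → (-0.462, -0.180).
With 95% confidence, each one-unit increase in driver age is associated with a change of between -0.462 and -0.180 $1000s in insurance claim amount.

(-0.462, -0.180)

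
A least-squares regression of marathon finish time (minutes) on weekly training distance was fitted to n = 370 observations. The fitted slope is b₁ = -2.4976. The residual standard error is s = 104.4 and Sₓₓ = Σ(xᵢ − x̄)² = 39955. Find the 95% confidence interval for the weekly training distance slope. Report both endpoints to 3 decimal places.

SE(b₁) = s/√Sₓₓ = 104.4/√39955 = 0.522294.
df = n − 2 = 368.
t* = t_{0.025, 368} = 1.966431.
Margin = t* × SE = 1.966431 × 0.522294 = 1.02706.
CI: -2.4976 ± 1.02706 → (-3.525, -1.471).
With 95% confidence, each one-unit increase in weekly training distance is associated with a change of between -3.525 and -1.471 minutes in marathon finish time.

(-3.525, -1.471)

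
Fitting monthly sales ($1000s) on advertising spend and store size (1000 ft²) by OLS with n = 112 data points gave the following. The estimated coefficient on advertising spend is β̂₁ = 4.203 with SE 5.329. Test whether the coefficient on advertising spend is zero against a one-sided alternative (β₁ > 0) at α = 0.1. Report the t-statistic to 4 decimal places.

H₀: β₁ = 0 vs H₁: β₁ > 0.
t = (β̂₁ − β₁⁰)/SE = 4.203 / 5.329 = 0.7887.
df = n − k − 1 = 112 − 2 − 1 = 109.
One-sided p ≈ 0.2160, which is ≥ 0.1, so fail to reject H₀.
The data do not give significant evidence that the true slope on advertising spend is positive, holding the other predictors fixed.

t = 0.7887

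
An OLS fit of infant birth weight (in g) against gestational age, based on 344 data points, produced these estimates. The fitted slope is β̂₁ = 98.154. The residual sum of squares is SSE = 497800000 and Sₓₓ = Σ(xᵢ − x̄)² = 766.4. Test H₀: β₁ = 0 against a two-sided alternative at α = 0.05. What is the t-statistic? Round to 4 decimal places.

MSE = SSE/(n − 2) = 497800000/342 = 1.45556e+06.
SE(β̂₁) = √(MSE/Sₓₓ) = √(1.45556e+06/766.4) = 43.5799.
t = 98.154 / 43.5799 = 2.2523.
df = n − 2 = 342.
Two-sided p ≈ 0.0249, which is < 0.05, so reject H₀.
There is evidence that gestational age is associated with infant birth weight.

t = 2.2523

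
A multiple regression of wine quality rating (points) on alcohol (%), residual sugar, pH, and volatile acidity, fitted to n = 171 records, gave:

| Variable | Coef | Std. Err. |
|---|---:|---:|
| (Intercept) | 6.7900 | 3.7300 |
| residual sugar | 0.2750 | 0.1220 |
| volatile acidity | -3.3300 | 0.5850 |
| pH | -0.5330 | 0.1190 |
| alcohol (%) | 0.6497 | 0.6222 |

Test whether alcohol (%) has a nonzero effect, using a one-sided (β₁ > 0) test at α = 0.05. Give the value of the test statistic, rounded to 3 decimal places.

t = 1.044

Read off: b = 0.6497, SE = 0.6222 for alcohol (%).
H₀: β₁ = 0 vs H₁: β₁ > 0.
t = 0.6497 / 0.6222 = 1.044.
df = n − k − 1 = 171 − 4 − 1 = 166.
One-sided p ≈ 0.1490, which is ≥ 0.05, so fail to reject H₀.
The data do not give significant evidence that the true slope on alcohol (%) is positive, holding the other predictors fixed.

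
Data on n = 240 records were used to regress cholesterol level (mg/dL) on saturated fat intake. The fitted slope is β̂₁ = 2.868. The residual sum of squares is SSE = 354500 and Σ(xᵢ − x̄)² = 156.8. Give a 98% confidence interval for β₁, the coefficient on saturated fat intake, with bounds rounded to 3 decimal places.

MSE = SSE/(n − 2) = 354500/238 = 1489.5.
SE(β̂₁) = √(MSE/Sₓₓ) = √(1489.5/156.8) = 3.0821.
df = n − 2 = 238.
t* = t_{0.01, 238} = 2.342118.
Margin = t* × SE = 2.342118 × 3.0821 = 7.21864.
CI: 2.868 ± 7.21864 → (-4.351, 10.087).
With 98% confidence, each one-unit increase in saturated fat intake is associated with a change of between -4.351 and 10.087 mg/dL in cholesterol level.

(-4.351, 10.087)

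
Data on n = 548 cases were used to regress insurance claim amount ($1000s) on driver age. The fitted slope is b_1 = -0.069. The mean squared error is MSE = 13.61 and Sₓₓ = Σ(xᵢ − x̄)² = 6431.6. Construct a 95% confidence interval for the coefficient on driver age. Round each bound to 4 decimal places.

SE(b_1) = √(MSE/Sₓₓ) = √(13.61/6431.6) = 0.0460012.
df = n − 2 = 546.
t* = t_{0.025, 546} = 1.964318.
Margin = t* × SE = 1.964318 × 0.0460012 = 0.090361.
CI: -0.069 ± 0.090361 → (-0.1594, 0.0214).
With 95% confidence, each one-unit increase in driver age is associated with a change of between -0.1594 and 0.0214 $1000s in insurance claim amount.

(-0.1594, 0.0214)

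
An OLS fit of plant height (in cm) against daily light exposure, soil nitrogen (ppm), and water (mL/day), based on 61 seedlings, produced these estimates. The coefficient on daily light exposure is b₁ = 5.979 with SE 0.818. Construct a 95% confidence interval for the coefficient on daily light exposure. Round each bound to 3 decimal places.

df = n − k − 1 = 61 − 3 − 1 = 57.
t* = t_{0.025, 57} = 2.002465.
Margin = t* × SE = 2.002465 × 0.818 = 1.63802.
CI: 5.979 ± 1.63802 → (4.341, 7.617).
With 95% confidence, each one-unit increase in daily light exposure is associated with a change of between 4.341 and 7.617 cm in plant height, holding the other predictors fixed.

(4.341, 7.617)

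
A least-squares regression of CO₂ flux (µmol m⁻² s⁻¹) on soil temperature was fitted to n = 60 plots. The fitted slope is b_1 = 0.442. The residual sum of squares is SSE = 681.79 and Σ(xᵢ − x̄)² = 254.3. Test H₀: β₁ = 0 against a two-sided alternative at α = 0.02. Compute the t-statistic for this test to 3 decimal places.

t = 2.056

MSE = SSE/(n − 2) = 681.79/58 = 11.755.
SE(b_1) = √(MSE/Sₓₓ) = √(11.755/254.3) = 0.215.
t = 0.442 / 0.215 = 2.056.
df = n − 2 = 58.
Two-sided p ≈ 0.0443, which is ≥ 0.02, so fail to reject H₀.
The data do not give significant evidence of an association between soil temperature and CO₂ flux.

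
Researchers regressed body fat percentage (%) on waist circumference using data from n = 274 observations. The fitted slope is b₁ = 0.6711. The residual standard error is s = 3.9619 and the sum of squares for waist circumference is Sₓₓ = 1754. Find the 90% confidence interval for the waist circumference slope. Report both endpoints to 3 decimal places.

SE(b₁) = s/√Sₓₓ = 3.9619/√1754 = 0.0945995.
df = n − 2 = 272.
t* = t_{0.05, 272} = 1.650475.
Margin = t* × SE = 1.650475 × 0.0945995 = 0.15613.
CI: 0.6711 ± 0.15613 → (0.515, 0.827).
With 90% confidence, each one-unit increase in waist circumference is associated with a change of between 0.515 and 0.827 % in body fat percentage.

(0.515, 0.827)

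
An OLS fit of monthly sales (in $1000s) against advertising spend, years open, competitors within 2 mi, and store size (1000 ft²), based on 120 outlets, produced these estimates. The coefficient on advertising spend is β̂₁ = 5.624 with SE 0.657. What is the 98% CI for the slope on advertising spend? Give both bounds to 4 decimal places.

(4.0740, 7.1740)

df = n − k − 1 = 120 − 4 − 1 = 115.
t* = t_{0.01, 115} = 2.359212.
Margin = t* × SE = 2.359212 × 0.657 = 1.550002.
CI: 5.624 ± 1.550002 → (4.0740, 7.1740).
With 98% confidence, each one-unit increase in advertising spend is associated with a change of between 4.0740 and 7.1740 $1000s in monthly sales, holding the other predictors fixed.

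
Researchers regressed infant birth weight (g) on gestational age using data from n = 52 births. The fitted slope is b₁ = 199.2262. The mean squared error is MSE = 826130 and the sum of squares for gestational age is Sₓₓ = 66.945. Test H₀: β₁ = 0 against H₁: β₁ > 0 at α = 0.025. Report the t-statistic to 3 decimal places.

SE(b₁) = √(MSE/Sₓₓ) = √(826130/66.945) = 111.087.
t = 199.2262 / 111.087 = 1.793.
df = n − 2 = 50.
One-sided p ≈ 0.0395, which is ≥ 0.025, so fail to reject H₀.
The data do not give significant evidence that the true slope on gestational age is positive.

t = 1.793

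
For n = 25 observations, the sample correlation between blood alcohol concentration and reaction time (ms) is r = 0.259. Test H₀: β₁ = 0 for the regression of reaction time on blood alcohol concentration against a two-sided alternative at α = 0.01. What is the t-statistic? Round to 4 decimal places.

t = 1.2860

t = r·√(n − 2)/√(1 − r²) = 0.259·√23/√0.932919 = 1.2860.
df = n − 2 = 23.
Two-sided p ≈ 0.2112, which is ≥ 0.01, so fail to reject H₀.
The data do not give significant evidence of a linear association between blood alcohol concentration and reaction time.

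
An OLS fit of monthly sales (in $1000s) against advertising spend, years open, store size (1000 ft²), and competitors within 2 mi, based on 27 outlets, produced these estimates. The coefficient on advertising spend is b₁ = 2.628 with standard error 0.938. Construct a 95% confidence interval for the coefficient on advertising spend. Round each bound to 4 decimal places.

df = n − k − 1 = 27 − 4 − 1 = 22.
t* = t_{0.025, 22} = 2.073873.
Margin = t* × SE = 2.073873 × 0.938 = 1.945293.
CI: 2.628 ± 1.945293 → (0.6827, 4.5733).
With 95% confidence, each one-unit increase in advertising spend is associated with a change of between 0.6827 and 4.5733 $1000s in monthly sales, holding the other predictors fixed.

(0.6827, 4.5733)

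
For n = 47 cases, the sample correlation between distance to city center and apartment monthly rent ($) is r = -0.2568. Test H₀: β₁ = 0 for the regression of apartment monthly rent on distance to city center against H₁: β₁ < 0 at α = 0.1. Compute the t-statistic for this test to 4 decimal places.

t = r·√(n − 2)/√(1 − r²) = -0.2568·√45/√0.934054 = -1.7824.
df = n − 2 = 45.
One-sided p ≈ 0.0407, which is < 0.1, so reject H₀.
There is evidence of a linear association between distance to city center and apartment monthly rent.

t = -1.7824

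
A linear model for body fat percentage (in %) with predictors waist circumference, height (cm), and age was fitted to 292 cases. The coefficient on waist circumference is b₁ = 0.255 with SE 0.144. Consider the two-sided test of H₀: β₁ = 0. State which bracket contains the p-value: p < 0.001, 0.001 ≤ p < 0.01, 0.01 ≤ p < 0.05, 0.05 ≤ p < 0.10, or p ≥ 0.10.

0.05 ≤ p < 0.10

t = 0.255 / 0.144 = 1.771.
df = n − k − 1 = 292 − 3 − 1 = 288.
Two-sided p = 2·P(T_{288} > |t|) ≈ 0.0776.
So 0.05 ≤ p < 0.10.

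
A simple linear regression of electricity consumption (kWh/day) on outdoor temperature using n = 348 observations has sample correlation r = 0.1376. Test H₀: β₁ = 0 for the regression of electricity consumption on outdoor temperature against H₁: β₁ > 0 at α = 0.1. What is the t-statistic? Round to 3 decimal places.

t = 2.584

t = r·√(n − 2)/√(1 − r²) = 0.1376·√346/√0.981066 = 2.584.
df = n − 2 = 346.
One-sided p ≈ 0.0051, which is < 0.1, so reject H₀.
There is evidence of a linear association between outdoor temperature and electricity consumption.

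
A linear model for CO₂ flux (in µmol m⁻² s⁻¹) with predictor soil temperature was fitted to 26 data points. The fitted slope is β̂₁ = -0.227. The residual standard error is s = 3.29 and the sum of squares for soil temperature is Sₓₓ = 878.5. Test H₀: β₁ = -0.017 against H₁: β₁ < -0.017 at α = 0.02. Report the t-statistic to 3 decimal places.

t = -1.892

SE(β̂₁) = s/√Sₓₓ = 3.29/√878.5 = 0.111001.
t = (-0.227 − (-0.017)) / 0.111001 = -1.892.
df = n − 2 = 24.
One-sided p ≈ 0.0353, which is ≥ 0.02, so fail to reject H₀.
The data do not give significant evidence that the true slope on soil temperature is below -0.017 µmol m⁻² s⁻¹ per unit.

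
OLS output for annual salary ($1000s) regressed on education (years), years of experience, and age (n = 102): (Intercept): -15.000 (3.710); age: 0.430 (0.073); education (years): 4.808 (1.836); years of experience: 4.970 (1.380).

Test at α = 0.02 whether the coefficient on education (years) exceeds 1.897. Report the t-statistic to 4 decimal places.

Read off: b = 4.808, SE = 1.836 for education (years).
H₀: β₁ = 1.897 vs H₁: β₁ > 1.897.
t = (4.808 − 1.897) / 1.836 = 1.5855.
df = n − k − 1 = 102 − 3 − 1 = 98.
One-sided p ≈ 0.0580, which is ≥ 0.02, so fail to reject H₀.
The data do not give significant evidence that the true slope on education (years) exceeds 1.897 $1000s per unit, holding the other predictors fixed.

t = 1.5855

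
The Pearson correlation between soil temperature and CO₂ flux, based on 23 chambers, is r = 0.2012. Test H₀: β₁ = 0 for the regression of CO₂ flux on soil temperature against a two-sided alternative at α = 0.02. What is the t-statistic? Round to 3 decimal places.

t = 0.941

t = r·√(n − 2)/√(1 − r²) = 0.2012·√21/√0.959519 = 0.941.
df = n − 2 = 21.
Two-sided p ≈ 0.3573, which is ≥ 0.02, so fail to reject H₀.
The data do not give significant evidence of a linear association between soil temperature and CO₂ flux.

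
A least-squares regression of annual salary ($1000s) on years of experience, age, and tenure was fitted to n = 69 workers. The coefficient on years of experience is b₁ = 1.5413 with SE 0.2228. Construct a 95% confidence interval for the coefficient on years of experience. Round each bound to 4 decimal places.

df = n − k − 1 = 69 − 3 − 1 = 65.
t* = t_{0.025, 65} = 1.997138.
Margin = t* × SE = 1.997138 × 0.2228 = 0.444962.
CI: 1.5413 ± 0.444962 → (1.0963, 1.9863).
With 95% confidence, each one-unit increase in years of experience is associated with a change of between 1.0963 and 1.9863 $1000s in annual salary, holding the other predictors fixed.

(1.0963, 1.9863)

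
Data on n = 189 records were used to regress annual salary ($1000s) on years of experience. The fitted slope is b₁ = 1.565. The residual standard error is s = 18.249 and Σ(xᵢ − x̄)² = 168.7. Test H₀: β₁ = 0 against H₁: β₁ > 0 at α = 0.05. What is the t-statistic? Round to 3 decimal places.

t = 1.114

SE(b₁) = s/√Sₓₓ = 18.249/√168.7 = 1.40502.
t = 1.565 / 1.40502 = 1.114.
df = n − 2 = 187.
One-sided p ≈ 0.1334, which is ≥ 0.05, so fail to reject H₀.
The data do not give significant evidence that the true slope on years of experience is positive.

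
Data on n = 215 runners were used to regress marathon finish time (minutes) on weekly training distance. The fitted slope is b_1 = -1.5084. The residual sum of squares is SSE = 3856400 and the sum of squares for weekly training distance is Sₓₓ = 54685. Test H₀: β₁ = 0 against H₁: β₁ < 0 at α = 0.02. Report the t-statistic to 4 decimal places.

MSE = SSE/(n − 2) = 3856400/213 = 18105.2.
SE(b_1) = √(MSE/Sₓₓ) = √(18105.2/54685) = 0.575396.
t = -1.5084 / 0.575396 = -2.6215.
df = n − 2 = 213.
One-sided p ≈ 0.0047, which is < 0.02, so reject H₀.
There is evidence that the true slope on weekly training distance is negative.

t = -2.6215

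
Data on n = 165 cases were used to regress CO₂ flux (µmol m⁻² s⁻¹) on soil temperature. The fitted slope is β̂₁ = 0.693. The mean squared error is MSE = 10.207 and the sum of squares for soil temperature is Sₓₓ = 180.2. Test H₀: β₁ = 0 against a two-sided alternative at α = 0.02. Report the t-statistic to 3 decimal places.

t = 2.912

SE(β̂₁) = √(MSE/Sₓₓ) = √(10.207/180.2) = 0.237997.
t = 0.693 / 0.237997 = 2.912.
df = n − 2 = 163.
Two-sided p ≈ 0.0041, which is < 0.02, so reject H₀.
There is evidence that soil temperature is associated with CO₂ flux.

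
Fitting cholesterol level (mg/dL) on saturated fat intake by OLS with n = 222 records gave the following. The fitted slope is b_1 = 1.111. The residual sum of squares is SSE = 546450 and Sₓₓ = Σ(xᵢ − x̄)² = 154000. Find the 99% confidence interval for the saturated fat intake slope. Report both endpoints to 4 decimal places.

(0.7810, 1.4410)

MSE = SSE/(n − 2) = 546450/220 = 2483.86.
SE(b_1) = √(MSE/Sₓₓ) = √(2483.86/154000) = 0.127.
df = n − 2 = 220.
t* = t_{0.005, 220} = 2.598361.
Margin = t* × SE = 2.598361 × 0.127 = 0.329992.
CI: 1.111 ± 0.329992 → (0.7810, 1.4410).
With 99% confidence, each one-unit increase in saturated fat intake is associated with a change of between 0.7810 and 1.4410 mg/dL in cholesterol level.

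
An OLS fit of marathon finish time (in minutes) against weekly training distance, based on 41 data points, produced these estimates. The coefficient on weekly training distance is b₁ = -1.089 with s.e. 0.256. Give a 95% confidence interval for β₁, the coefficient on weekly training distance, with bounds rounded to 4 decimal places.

df = n − 2 = 41 − 2 = 39.
t* = t_{0.025, 39} = 2.022691.
Margin = t* × SE = 2.022691 × 0.256 = 0.517809.
CI: -1.089 ± 0.517809 → (-1.6068, -0.5712).
With 95% confidence, each one-unit increase in weekly training distance is associated with a change of between -1.6068 and -0.5712 minutes in marathon finish time.

(-1.6068, -0.5712)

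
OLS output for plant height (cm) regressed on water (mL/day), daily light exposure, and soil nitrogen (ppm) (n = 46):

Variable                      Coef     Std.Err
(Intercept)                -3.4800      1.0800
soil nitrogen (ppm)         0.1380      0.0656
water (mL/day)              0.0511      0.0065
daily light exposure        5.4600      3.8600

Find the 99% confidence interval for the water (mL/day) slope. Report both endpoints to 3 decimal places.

Read off: b = 0.0511, SE = 0.0065 for water (mL/day).
df = n − k − 1 = 46 − 3 − 1 = 42.
t* = t_{0.005, 42} = 2.698066.
Margin = t* × SE = 2.698066 × 0.0065 = 0.01754.
CI: 0.0511 ± 0.01754 → (0.034, 0.069).

(0.034, 0.069)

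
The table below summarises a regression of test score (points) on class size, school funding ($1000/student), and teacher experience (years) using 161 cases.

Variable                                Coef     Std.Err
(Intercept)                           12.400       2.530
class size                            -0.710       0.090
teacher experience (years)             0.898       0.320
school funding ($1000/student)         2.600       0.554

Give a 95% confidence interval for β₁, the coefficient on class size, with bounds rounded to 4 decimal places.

Read off: b = -0.710, SE = 0.090 for class size.
df = n − k − 1 = 161 − 3 − 1 = 157.
t* = t_{0.025, 157} = 1.975189.
Margin = t* × SE = 1.975189 × 0.090 = 0.177767.
CI: -0.710 ± 0.177767 → (-0.8878, -0.5322).

(-0.8878, -0.5322)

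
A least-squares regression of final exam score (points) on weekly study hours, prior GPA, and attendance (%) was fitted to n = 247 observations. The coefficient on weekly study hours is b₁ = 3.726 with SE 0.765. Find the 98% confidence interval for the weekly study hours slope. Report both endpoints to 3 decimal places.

df = n − k − 1 = 247 − 3 − 1 = 243.
t* = t_{0.01, 243} = 2.341791.
Margin = t* × SE = 2.341791 × 0.765 = 1.79147.
CI: 3.726 ± 1.79147 → (1.935, 5.517).
With 98% confidence, each one-unit increase in weekly study hours is associated with a change of between 1.935 and 5.517 points in final exam score, holding the other predictors fixed.

(1.935, 5.517)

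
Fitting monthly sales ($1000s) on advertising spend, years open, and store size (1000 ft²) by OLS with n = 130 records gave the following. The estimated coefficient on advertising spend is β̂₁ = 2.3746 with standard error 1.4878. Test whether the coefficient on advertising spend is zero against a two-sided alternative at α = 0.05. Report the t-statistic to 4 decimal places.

t = 1.5960

H₀: β₁ = 0 vs H₁: β₁ ≠ 0.
t = (β̂₁ − β₁⁰)/SE = 2.3746 / 1.4878 = 1.5960.
df = n − k − 1 = 130 − 3 − 1 = 126.
Two-sided p ≈ 0.1130, which is ≥ 0.05, so fail to reject H₀.
The data do not give significant evidence of an association between advertising spend and monthly sales, after adjusting for the other predictors.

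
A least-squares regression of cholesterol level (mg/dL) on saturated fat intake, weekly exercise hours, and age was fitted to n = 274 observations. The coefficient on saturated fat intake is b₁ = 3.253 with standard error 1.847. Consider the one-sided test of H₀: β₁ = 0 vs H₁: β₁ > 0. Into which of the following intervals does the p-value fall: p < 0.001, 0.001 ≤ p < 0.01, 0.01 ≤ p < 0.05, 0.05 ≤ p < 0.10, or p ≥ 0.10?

0.01 ≤ p < 0.05

t = 3.253 / 1.847 = 1.761.
df = n − k − 1 = 274 − 3 − 1 = 270.
One-sided p = P(T_{270} > t) ≈ 0.0397.
So 0.01 ≤ p < 0.05.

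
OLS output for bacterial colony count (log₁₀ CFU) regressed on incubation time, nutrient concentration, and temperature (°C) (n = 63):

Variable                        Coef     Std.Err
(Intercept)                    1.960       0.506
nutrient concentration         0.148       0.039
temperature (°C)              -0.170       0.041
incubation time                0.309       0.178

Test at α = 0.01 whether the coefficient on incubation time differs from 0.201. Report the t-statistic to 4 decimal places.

t = 0.6067

Read off: b = 0.309, SE = 0.178 for incubation time.
H₀: β₁ = 0.201 vs H₁: β₁ ≠ 0.201.
t = (0.309 − 0.201) / 0.178 = 0.6067.
df = n − k − 1 = 63 − 3 − 1 = 59.
Two-sided p ≈ 0.5464, which is ≥ 0.01, so fail to reject H₀.
The data are consistent with a true slope of 0.201 log₁₀ CFU per unit of incubation time, holding the other predictors fixed.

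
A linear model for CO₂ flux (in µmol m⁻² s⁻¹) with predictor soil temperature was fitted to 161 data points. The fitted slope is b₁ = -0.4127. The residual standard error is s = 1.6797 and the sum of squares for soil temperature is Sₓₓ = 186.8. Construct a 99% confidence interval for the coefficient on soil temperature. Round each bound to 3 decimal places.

(-0.733, -0.092)

SE(b₁) = s/√Sₓₓ = 1.6797/√186.8 = 0.122898.
df = n − 2 = 159.
t* = t_{0.005, 159} = 2.607103.
Margin = t* × SE = 2.607103 × 0.122898 = 0.32041.
CI: -0.4127 ± 0.32041 → (-0.733, -0.092).
With 99% confidence, each one-unit increase in soil temperature is associated with a change of between -0.733 and -0.092 µmol m⁻² s⁻¹ in CO₂ flux.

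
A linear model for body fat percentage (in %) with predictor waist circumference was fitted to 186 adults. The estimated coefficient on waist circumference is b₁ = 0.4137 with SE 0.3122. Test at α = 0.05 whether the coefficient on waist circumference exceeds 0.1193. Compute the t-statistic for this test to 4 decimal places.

H₀: β₁ = 0.1193 vs H₁: β₁ > 0.1193.
t = (b₁ − β₁⁰)/SE = (0.4137 − 0.1193) / 0.3122 = 0.9430.
df = n − 2 = 186 − 2 = 184.
One-sided p ≈ 0.1735, which is ≥ 0.05, so fail to reject H₀.
The data do not give significant evidence that the true slope on waist circumference exceeds 0.1193 % per unit.

t = 0.9430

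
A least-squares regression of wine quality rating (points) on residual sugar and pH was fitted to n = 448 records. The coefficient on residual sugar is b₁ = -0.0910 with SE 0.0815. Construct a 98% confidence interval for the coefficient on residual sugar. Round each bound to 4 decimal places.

df = n − k − 1 = 448 − 2 − 1 = 445.
t* = t_{0.01, 445} = 2.334757.
Margin = t* × SE = 2.334757 × 0.0815 = 0.190283.
CI: -0.0910 ± 0.190283 → (-0.2813, 0.0993).
With 98% confidence, each one-unit increase in residual sugar is associated with a change of between -0.2813 and 0.0993 points in wine quality rating, holding the other predictors fixed.

(-0.2813, 0.0993)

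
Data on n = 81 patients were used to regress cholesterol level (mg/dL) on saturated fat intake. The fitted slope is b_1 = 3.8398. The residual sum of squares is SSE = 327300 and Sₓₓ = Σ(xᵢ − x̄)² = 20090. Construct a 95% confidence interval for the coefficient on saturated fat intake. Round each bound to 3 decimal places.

MSE = SSE/(n − 2) = 327300/79 = 4143.04.
SE(b_1) = √(MSE/Sₓₓ) = √(4143.04/20090) = 0.454119.
df = n − 2 = 79.
t* = t_{0.025, 79} = 1.99045.
Margin = t* × SE = 1.99045 × 0.454119 = 0.90390.
CI: 3.8398 ± 0.90390 → (2.936, 4.744).
With 95% confidence, each one-unit increase in saturated fat intake is associated with a change of between 2.936 and 4.744 mg/dL in cholesterol level.

(2.936, 4.744)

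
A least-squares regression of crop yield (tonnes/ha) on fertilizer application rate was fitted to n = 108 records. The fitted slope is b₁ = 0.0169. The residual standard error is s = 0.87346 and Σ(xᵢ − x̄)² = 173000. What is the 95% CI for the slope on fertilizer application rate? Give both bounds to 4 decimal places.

SE(b₁) = s/√Sₓₓ = 0.87346/√173000 = 0.0021.
df = n − 2 = 106.
t* = t_{0.025, 106} = 1.982597.
Margin = t* × SE = 1.982597 × 0.0021 = 0.004163.
CI: 0.0169 ± 0.004163 → (0.0127, 0.0211).
With 95% confidence, each one-unit increase in fertilizer application rate is associated with a change of between 0.0127 and 0.0211 tonnes/ha in crop yield.

(0.0127, 0.0211)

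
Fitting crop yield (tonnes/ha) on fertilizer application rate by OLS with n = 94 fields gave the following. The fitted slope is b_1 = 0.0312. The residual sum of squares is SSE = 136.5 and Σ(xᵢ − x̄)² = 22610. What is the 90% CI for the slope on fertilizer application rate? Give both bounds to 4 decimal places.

MSE = SSE/(n − 2) = 136.5/92 = 1.4837.
SE(b_1) = √(MSE/Sₓₓ) = √(1.4837/22610) = 0.00810069.
df = n − 2 = 92.
t* = t_{0.05, 92} = 1.661585.
Margin = t* × SE = 1.661585 × 0.00810069 = 0.013460.
CI: 0.0312 ± 0.013460 → (0.0177, 0.0447).
With 90% confidence, each one-unit increase in fertilizer application rate is associated with a change of between 0.0177 and 0.0447 tonnes/ha in crop yield.

(0.0177, 0.0447)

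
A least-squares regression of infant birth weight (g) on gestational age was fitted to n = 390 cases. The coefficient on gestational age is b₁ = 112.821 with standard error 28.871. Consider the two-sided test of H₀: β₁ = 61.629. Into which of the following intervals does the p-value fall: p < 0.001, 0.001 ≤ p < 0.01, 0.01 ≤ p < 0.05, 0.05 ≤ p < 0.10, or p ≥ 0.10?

t = (112.821 − 61.629) / 28.871 = 1.773.
df = n − 2 = 390 − 2 = 388.
Two-sided p = 2·P(T_{388} > |t|) ≈ 0.0770.
So 0.05 ≤ p < 0.10.

0.05 ≤ p < 0.10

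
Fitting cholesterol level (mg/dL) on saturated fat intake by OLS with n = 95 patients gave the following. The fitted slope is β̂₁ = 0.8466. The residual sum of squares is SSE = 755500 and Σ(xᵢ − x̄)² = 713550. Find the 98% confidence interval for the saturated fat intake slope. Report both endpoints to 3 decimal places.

(0.594, 1.099)

MSE = SSE/(n − 2) = 755500/93 = 8123.66.
SE(β̂₁) = √(MSE/Sₓₓ) = √(8123.66/713550) = 0.1067.
df = n − 2 = 93.
t* = t_{0.01, 93} = 2.367115.
Margin = t* × SE = 2.367115 × 0.1067 = 0.25257.
CI: 0.8466 ± 0.25257 → (0.594, 1.099).
With 98% confidence, each one-unit increase in saturated fat intake is associated with a change of between 0.594 and 1.099 mg/dL in cholesterol level.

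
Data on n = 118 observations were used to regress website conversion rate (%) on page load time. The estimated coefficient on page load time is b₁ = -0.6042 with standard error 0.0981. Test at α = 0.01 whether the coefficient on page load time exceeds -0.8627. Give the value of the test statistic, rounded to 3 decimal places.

t = 2.635

H₀: β₁ = -0.8627 vs H₁: β₁ > -0.8627.
t = (b₁ − β₁⁰)/SE = (-0.6042 − (-0.8627)) / 0.0981 = 2.635.
df = n − 2 = 118 − 2 = 116.
One-sided p ≈ 0.0048, which is < 0.01, so reject H₀.
There is evidence that the true slope on page load time exceeds -0.8627 % per unit.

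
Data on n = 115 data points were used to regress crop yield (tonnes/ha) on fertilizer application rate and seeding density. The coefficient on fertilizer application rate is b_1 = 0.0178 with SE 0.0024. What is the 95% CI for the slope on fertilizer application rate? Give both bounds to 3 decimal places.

(0.013, 0.023)

df = n − k − 1 = 115 − 2 − 1 = 112.
t* = t_{0.025, 112} = 1.981372.
Margin = t* × SE = 1.981372 × 0.0024 = 0.00476.
CI: 0.0178 ± 0.00476 → (0.013, 0.023).
With 95% confidence, each one-unit increase in fertilizer application rate is associated with a change of between 0.013 and 0.023 tonnes/ha in crop yield, holding the other predictors fixed.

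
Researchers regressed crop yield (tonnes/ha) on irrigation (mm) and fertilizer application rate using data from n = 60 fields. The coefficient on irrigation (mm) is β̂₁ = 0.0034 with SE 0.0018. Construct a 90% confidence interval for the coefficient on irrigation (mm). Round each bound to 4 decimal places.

df = n − k − 1 = 60 − 2 − 1 = 57.
t* = t_{0.05, 57} = 1.672029.
Margin = t* × SE = 1.672029 × 0.0018 = 0.003010.
CI: 0.0034 ± 0.003010 → (0.0004, 0.0064).
With 90% confidence, each one-unit increase in irrigation (mm) is associated with a change of between 0.0004 and 0.0064 tonnes/ha in crop yield, holding the other predictors fixed.

(0.0004, 0.0064)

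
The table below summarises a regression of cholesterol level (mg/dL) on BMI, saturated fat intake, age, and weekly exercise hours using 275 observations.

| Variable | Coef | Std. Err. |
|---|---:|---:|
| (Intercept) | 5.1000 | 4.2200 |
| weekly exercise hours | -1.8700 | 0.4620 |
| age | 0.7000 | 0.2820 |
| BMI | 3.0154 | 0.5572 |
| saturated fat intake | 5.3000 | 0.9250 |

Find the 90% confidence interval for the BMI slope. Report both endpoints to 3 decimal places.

(2.096, 3.935)

Read off: b = 3.0154, SE = 0.5572 for BMI.
df = n − k − 1 = 275 − 4 − 1 = 270.
t* = t_{0.05, 270} = 1.650517.
Margin = t* × SE = 1.650517 × 0.5572 = 0.91967.
CI: 3.0154 ± 0.91967 → (2.096, 3.935).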